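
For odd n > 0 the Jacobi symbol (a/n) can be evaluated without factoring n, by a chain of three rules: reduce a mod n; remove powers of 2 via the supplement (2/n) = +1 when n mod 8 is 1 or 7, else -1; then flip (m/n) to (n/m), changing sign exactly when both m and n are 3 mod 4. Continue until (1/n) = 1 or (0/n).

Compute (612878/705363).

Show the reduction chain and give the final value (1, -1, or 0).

factor out 2^1: 612878 = 2^1·306439; with 705363 mod 8 = 3, (2/705363) = -1; sign now -1; continue with (306439/705363)
flip (306439/705363) -> (705363/306439): both odd, 306439 mod 4 = 3, 705363 mod 4 = 3, so the flip contributes -1; sign now +1
(705363/306439): 705363 mod 306439 = 92485, so (705363/306439) = (92485/306439)
flip (92485/306439) -> (306439/92485): both odd, 92485 mod 4 = 1, 306439 mod 4 = 3, so the flip contributes +1; sign now +1
(306439/92485): 306439 mod 92485 = 28984, so (306439/92485) = (28984/92485)
factor out 2^3: 28984 = 2^3·3623; with 92485 mod 8 = 5, (2/92485) = -1; sign now -1; continue with (3623/92485)
flip (3623/92485) -> (92485/3623): both odd, 3623 mod 4 = 3, 92485 mod 4 = 1, so the flip contributes +1; sign now -1
(92485/3623): 92485 mod 3623 = 1910, so (92485/3623) = (1910/3623)
factor out 2^1: 1910 = 2^1·955; with 3623 mod 8 = 7, (2/3623) = +1; sign now -1; continue with (955/3623)
flip (955/3623) -> (3623/955): both odd, 955 mod 4 = 3, 3623 mod 4 = 3, so the flip contributes -1; sign now +1
(3623/955): 3623 mod 955 = 758, so (3623/955) = (758/955)
factor out 2^1: 758 = 2^1·379; with 955 mod 8 = 3, (2/955) = -1; sign now -1; continue with (379/955)
flip (379/955) -> (955/379): both odd, 379 mod 4 = 3, 955 mod 4 = 3, so the flip contributes -1; sign now +1
(955/379): 955 mod 379 = 197, so (955/379) = (197/379)
flip (197/379) -> (379/197): both odd, 197 mod 4 = 1, 379 mod 4 = 3, so the flip contributes +1; sign now +1
(379/197): 379 mod 197 = 182, so (379/197) = (182/197)
factor out 2^1: 182 = 2^1·91; with 197 mod 8 = 5, (2/197) = -1; sign now -1; continue with (91/197)
flip (91/197) -> (197/91): both odd, 91 mod 4 = 3, 197 mod 4 = 1, so the flip contributes +1; sign now -1
(197/91): 197 mod 91 = 15, so (197/91) = (15/91)
flip (15/91) -> (91/15): both odd, 15 mod 4 = 3, 91 mod 4 = 3, so the flip contributes -1; sign now +1
(91/15): 91 mod 15 = 1, so (91/15) = (1/15)
reached (1/15) = 1, so the symbol is +1

1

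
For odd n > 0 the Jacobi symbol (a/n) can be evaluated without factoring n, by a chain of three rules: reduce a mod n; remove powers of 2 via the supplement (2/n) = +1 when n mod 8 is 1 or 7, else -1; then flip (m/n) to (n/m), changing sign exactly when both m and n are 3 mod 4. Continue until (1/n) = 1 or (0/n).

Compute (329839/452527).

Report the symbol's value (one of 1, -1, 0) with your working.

1

reciprocity: (329839/452527) = -1·(452527/329839) since 329839 mod 4 = 3, 452527 mod 4 = 3; sign now -1
(452527/329839) = (122688/329839)   [reduce mod 329839]
122688 = 2^6·1917; (2/329839) = +1 since 329839 mod 8 = 7, so (122688/329839) = (+1)^6·(1917/329839); sign now -1
reciprocity: (1917/329839) = +1·(329839/1917) since 1917 mod 4 = 1, 329839 mod 4 = 3; sign now -1
(329839/1917) = (115/1917)   [reduce mod 1917]
reciprocity: (115/1917) = +1·(1917/115) since 115 mod 4 = 3, 1917 mod 4 = 1; sign now -1
(1917/115) = (77/115)   [reduce mod 115]
reciprocity: (77/115) = +1·(115/77) since 77 mod 4 = 1, 115 mod 4 = 3; sign now -1
(115/77) = (38/77)   [reduce mod 77]
38 = 2^1·19; (2/77) = -1 since 77 mod 8 = 5, so (38/77) = (-1)^1·(19/77); sign now +1
reciprocity: (19/77) = +1·(77/19) since 19 mod 4 = 3, 77 mod 4 = 1; sign now +1
(77/19) = (1/19)   [reduce mod 19]
(1/19) = 1; final value = sign = +1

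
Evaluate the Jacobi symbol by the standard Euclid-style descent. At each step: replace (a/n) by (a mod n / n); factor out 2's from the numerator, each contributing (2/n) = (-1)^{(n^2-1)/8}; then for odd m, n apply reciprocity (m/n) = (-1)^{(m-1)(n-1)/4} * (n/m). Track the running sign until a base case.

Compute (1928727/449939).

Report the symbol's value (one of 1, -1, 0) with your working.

(1928727/449939) = (128971/449939)   [reduce mod 449939]
reciprocity: (128971/449939) = -1·(449939/128971) since 128971 mod 4 = 3, 449939 mod 4 = 3; sign now -1
(449939/128971) = (63026/128971)   [reduce mod 128971]
63026 = 2^1·31513; (2/128971) = -1 since 128971 mod 8 = 3, so (63026/128971) = (-1)^1·(31513/128971); sign now +1
reciprocity: (31513/128971) = +1·(128971/31513) since 31513 mod 4 = 1, 128971 mod 4 = 3; sign now +1
(128971/31513) = (2919/31513)   [reduce mod 31513]
reciprocity: (2919/31513) = +1·(31513/2919) since 2919 mod 4 = 3, 31513 mod 4 = 1; sign now +1
(31513/2919) = (2323/2919)   [reduce mod 2919]
reciprocity: (2323/2919) = -1·(2919/2323) since 2323 mod 4 = 3, 2919 mod 4 = 3; sign now -1
(2919/2323) = (596/2323)   [reduce mod 2323]
596 = 2^2·149; (2/2323) = -1 since 2323 mod 8 = 3, so (596/2323) = (-1)^2·(149/2323); sign now -1
reciprocity: (149/2323) = +1·(2323/149) since 149 mod 4 = 1, 2323 mod 4 = 3; sign now -1
(2323/149) = (88/149)   [reduce mod 149]
88 = 2^3·11; (2/149) = -1 since 149 mod 8 = 5, so (88/149) = (-1)^3·(11/149); sign now +1
reciprocity: (11/149) = +1·(149/11) since 11 mod 4 = 3, 149 mod 4 = 1; sign now +1
(149/11) = (6/11)   [reduce mod 11]
6 = 2^1·3; (2/11) = -1 since 11 mod 8 = 3, so (6/11) = (-1)^1·(3/11); sign now -1
reciprocity: (3/11) = -1·(11/3) since 3 mod 4 = 3, 11 mod 4 = 3; sign now +1
(11/3) = (2/3)   [reduce mod 3]
2 = 2^1·1; (2/3) = -1 since 3 mod 8 = 3, so (2/3) = (-1)^1·(1/3); sign now -1
(1/3) = 1; final value = sign = -1

-1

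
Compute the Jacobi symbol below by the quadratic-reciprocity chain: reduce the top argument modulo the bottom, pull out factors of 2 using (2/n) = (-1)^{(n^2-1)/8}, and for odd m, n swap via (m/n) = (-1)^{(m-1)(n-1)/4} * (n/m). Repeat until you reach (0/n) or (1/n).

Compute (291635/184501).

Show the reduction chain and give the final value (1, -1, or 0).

0

(291635/184501): 291635 mod 184501 = 107134, so (291635/184501) = (107134/184501)
factor out 2^1: 107134 = 2^1·53567; with 184501 mod 8 = 5, (2/184501) = -1; sign now -1; continue with (53567/184501)
flip (53567/184501) -> (184501/53567): both odd, 53567 mod 4 = 3, 184501 mod 4 = 1, so the flip contributes +1; sign now -1
(184501/53567): 184501 mod 53567 = 23800, so (184501/53567) = (23800/53567)
factor out 2^3: 23800 = 2^3·2975; with 53567 mod 8 = 7, (2/53567) = +1; sign now -1; continue with (2975/53567)
flip (2975/53567) -> (53567/2975): both odd, 2975 mod 4 = 3, 53567 mod 4 = 3, so the flip contributes -1; sign now +1
(53567/2975): 53567 mod 2975 = 17, so (53567/2975) = (17/2975)
flip (17/2975) -> (2975/17): both odd, 17 mod 4 = 1, 2975 mod 4 = 3, so the flip contributes +1; sign now +1
(2975/17): 2975 mod 17 = 0, so (2975/17) = (0/17)
reached (0/17); gcd(a, n) > 1, so (0/17) = 0 and the symbol is 0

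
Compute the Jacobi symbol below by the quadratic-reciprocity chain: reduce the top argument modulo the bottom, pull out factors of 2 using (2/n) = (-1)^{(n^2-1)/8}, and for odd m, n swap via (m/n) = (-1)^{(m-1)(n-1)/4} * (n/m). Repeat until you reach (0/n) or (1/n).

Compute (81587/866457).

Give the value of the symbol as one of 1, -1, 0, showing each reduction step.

-1

flip (81587/866457) -> (866457/81587): both odd, 81587 mod 4 = 3, 866457 mod 4 = 1, so the flip contributes +1; sign now +1
(866457/81587): 866457 mod 81587 = 50587, so (866457/81587) = (50587/81587)
flip (50587/81587) -> (81587/50587): both odd, 50587 mod 4 = 3, 81587 mod 4 = 3, so the flip contributes -1; sign now -1
(81587/50587): 81587 mod 50587 = 31000, so (81587/50587) = (31000/50587)
factor out 2^3: 31000 = 2^3·3875; with 50587 mod 8 = 3, (2/50587) = -1; sign now +1; continue with (3875/50587)
flip (3875/50587) -> (50587/3875): both odd, 3875 mod 4 = 3, 50587 mod 4 = 3, so the flip contributes -1; sign now -1
(50587/3875): 50587 mod 3875 = 212, so (50587/3875) = (212/3875)
factor out 2^2: 212 = 2^2·53; with 3875 mod 8 = 3, (2/3875) = -1; sign now -1; continue with (53/3875)
flip (53/3875) -> (3875/53): both odd, 53 mod 4 = 1, 3875 mod 4 = 3, so the flip contributes +1; sign now -1
(3875/53): 3875 mod 53 = 6, so (3875/53) = (6/53)
factor out 2^1: 6 = 2^1·3; with 53 mod 8 = 5, (2/53) = -1; sign now +1; continue with (3/53)
flip (3/53) -> (53/3): both odd, 3 mod 4 = 3, 53 mod 4 = 1, so the flip contributes +1; sign now +1
(53/3): 53 mod 3 = 2, so (53/3) = (2/3)
factor out 2^1: 2 = 2^1·1; with 3 mod 8 = 3, (2/3) = -1; sign now -1; continue with (1/3)
reached (1/3) = 1, so the symbol is -1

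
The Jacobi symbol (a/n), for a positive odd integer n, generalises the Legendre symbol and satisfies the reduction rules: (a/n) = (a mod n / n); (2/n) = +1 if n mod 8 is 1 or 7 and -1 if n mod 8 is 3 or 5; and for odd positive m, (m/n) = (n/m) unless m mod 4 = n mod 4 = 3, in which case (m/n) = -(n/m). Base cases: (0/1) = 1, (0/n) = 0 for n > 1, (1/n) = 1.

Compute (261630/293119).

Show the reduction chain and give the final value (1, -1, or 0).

261630 = 2^1·130815; (2/293119) = +1 since 293119 mod 8 = 7, so (261630/293119) = (+1)^1·(130815/293119); sign now +1
reciprocity: (130815/293119) = -1·(293119/130815) since 130815 mod 4 = 3, 293119 mod 4 = 3; sign now -1
(293119/130815) = (31489/130815)   [reduce mod 130815]
reciprocity: (31489/130815) = +1·(130815/31489) since 31489 mod 4 = 1, 130815 mod 4 = 3; sign now -1
(130815/31489) = (4859/31489)   [reduce mod 31489]
reciprocity: (4859/31489) = +1·(31489/4859) since 4859 mod 4 = 3, 31489 mod 4 = 1; sign now -1
(31489/4859) = (2335/4859)   [reduce mod 4859]
reciprocity: (2335/4859) = -1·(4859/2335) since 2335 mod 4 = 3, 4859 mod 4 = 3; sign now +1
(4859/2335) = (189/2335)   [reduce mod 2335]
reciprocity: (189/2335) = +1·(2335/189) since 189 mod 4 = 1, 2335 mod 4 = 3; sign now +1
(2335/189) = (67/189)   [reduce mod 189]
reciprocity: (67/189) = +1·(189/67) since 67 mod 4 = 3, 189 mod 4 = 1; sign now +1
(189/67) = (55/67)   [reduce mod 67]
reciprocity: (55/67) = -1·(67/55) since 55 mod 4 = 3, 67 mod 4 = 3; sign now -1
(67/55) = (12/55)   [reduce mod 55]
12 = 2^2·3; (2/55) = +1 since 55 mod 8 = 7, so (12/55) = (+1)^2·(3/55); sign now -1
reciprocity: (3/55) = -1·(55/3) since 3 mod 4 = 3, 55 mod 4 = 3; sign now +1
(55/3) = (1/3)   [reduce mod 3]
(1/3) = 1; final value = sign = +1

1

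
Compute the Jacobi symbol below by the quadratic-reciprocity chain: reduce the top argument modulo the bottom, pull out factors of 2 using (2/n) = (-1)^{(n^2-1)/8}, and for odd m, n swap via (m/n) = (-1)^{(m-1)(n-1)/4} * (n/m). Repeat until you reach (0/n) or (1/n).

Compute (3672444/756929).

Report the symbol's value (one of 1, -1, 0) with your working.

(3672444/756929): 3672444 mod 756929 = 644728, so (3672444/756929) = (644728/756929)
factor out 2^3: 644728 = 2^3·80591; with 756929 mod 8 = 1, (2/756929) = +1; sign now +1; continue with (80591/756929)
flip (80591/756929) -> (756929/80591): both odd, 80591 mod 4 = 3, 756929 mod 4 = 1, so the flip contributes +1; sign now +1
(756929/80591): 756929 mod 80591 = 31610, so (756929/80591) = (31610/80591)
factor out 2^1: 31610 = 2^1·15805; with 80591 mod 8 = 7, (2/80591) = +1; sign now +1; continue with (15805/80591)
flip (15805/80591) -> (80591/15805): both odd, 15805 mod 4 = 1, 80591 mod 4 = 3, so the flip contributes +1; sign now +1
(80591/15805): 80591 mod 15805 = 1566, so (80591/15805) = (1566/15805)
factor out 2^1: 1566 = 2^1·783; with 15805 mod 8 = 5, (2/15805) = -1; sign now -1; continue with (783/15805)
flip (783/15805) -> (15805/783): both odd, 783 mod 4 = 3, 15805 mod 4 = 1, so the flip contributes +1; sign now -1
(15805/783): 15805 mod 783 = 145, so (15805/783) = (145/783)
flip (145/783) -> (783/145): both odd, 145 mod 4 = 1, 783 mod 4 = 3, so the flip contributes +1; sign now -1
(783/145): 783 mod 145 = 58, so (783/145) = (58/145)
factor out 2^1: 58 = 2^1·29; with 145 mod 8 = 1, (2/145) = +1; sign now -1; continue with (29/145)
flip (29/145) -> (145/29): both odd, 29 mod 4 = 1, 145 mod 4 = 1, so the flip contributes +1; sign now -1
(145/29): 145 mod 29 = 0, so (145/29) = (0/29)
reached (0/29); gcd(a, n) > 1, so (0/29) = 0 and the symbol is 0

0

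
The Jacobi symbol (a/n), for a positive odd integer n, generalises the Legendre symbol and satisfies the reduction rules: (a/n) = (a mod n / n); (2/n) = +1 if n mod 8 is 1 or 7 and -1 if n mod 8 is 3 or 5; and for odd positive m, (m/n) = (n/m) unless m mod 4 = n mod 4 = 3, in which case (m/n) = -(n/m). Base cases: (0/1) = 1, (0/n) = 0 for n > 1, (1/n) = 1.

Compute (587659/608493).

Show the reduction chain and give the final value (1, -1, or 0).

-1

flip (587659/608493) -> (608493/587659): both odd, 587659 mod 4 = 3, 608493 mod 4 = 1, so the flip contributes +1; sign now +1
(608493/587659): 608493 mod 587659 = 20834, so (608493/587659) = (20834/587659)
factor out 2^1: 20834 = 2^1·10417; with 587659 mod 8 = 3, (2/587659) = -1; sign now -1; continue with (10417/587659)
flip (10417/587659) -> (587659/10417): both odd, 10417 mod 4 = 1, 587659 mod 4 = 3, so the flip contributes +1; sign now -1
(587659/10417): 587659 mod 10417 = 4307, so (587659/10417) = (4307/10417)
flip (4307/10417) -> (10417/4307): both odd, 4307 mod 4 = 3, 10417 mod 4 = 1, so the flip contributes +1; sign now -1
(10417/4307): 10417 mod 4307 = 1803, so (10417/4307) = (1803/4307)
flip (1803/4307) -> (4307/1803): both odd, 1803 mod 4 = 3, 4307 mod 4 = 3, so the flip contributes -1; sign now +1
(4307/1803): 4307 mod 1803 = 701, so (4307/1803) = (701/1803)
flip (701/1803) -> (1803/701): both odd, 701 mod 4 = 1, 1803 mod 4 = 3, so the flip contributes +1; sign now +1
(1803/701): 1803 mod 701 = 401, so (1803/701) = (401/701)
flip (401/701) -> (701/401): both odd, 401 mod 4 = 1, 701 mod 4 = 1, so the flip contributes +1; sign now +1
(701/401): 701 mod 401 = 300, so (701/401) = (300/401)
factor out 2^2: 300 = 2^2·75; with 401 mod 8 = 1, (2/401) = +1; sign now +1; continue with (75/401)
flip (75/401) -> (401/75): both odd, 75 mod 4 = 3, 401 mod 4 = 1, so the flip contributes +1; sign now +1
(401/75): 401 mod 75 = 26, so (401/75) = (26/75)
factor out 2^1: 26 = 2^1·13; with 75 mod 8 = 3, (2/75) = -1; sign now -1; continue with (13/75)
flip (13/75) -> (75/13): both odd, 13 mod 4 = 1, 75 mod 4 = 3, so the flip contributes +1; sign now -1
(75/13): 75 mod 13 = 10, so (75/13) = (10/13)
factor out 2^1: 10 = 2^1·5; with 13 mod 8 = 5, (2/13) = -1; sign now +1; continue with (5/13)
flip (5/13) -> (13/5): both odd, 5 mod 4 = 1, 13 mod 4 = 1, so the flip contributes +1; sign now +1
(13/5): 13 mod 5 = 3, so (13/5) = (3/5)
flip (3/5) -> (5/3): both odd, 3 mod 4 = 3, 5 mod 4 = 1, so the flip contributes +1; sign now +1
(5/3): 5 mod 3 = 2, so (5/3) = (2/3)
factor out 2^1: 2 = 2^1·1; with 3 mod 8 = 3, (2/3) = -1; sign now -1; continue with (1/3)
reached (1/3) = 1, so the symbol is -1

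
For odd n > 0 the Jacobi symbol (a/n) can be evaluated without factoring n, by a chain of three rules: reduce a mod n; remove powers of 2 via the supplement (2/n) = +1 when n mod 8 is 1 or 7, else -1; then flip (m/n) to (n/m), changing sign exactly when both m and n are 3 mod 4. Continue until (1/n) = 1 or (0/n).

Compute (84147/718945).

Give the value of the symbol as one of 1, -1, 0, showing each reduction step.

reciprocity: (84147/718945) = +1·(718945/84147) since 84147 mod 4 = 3, 718945 mod 4 = 1; sign now +1
(718945/84147) = (45769/84147)   [reduce mod 84147]
reciprocity: (45769/84147) = +1·(84147/45769) since 45769 mod 4 = 1, 84147 mod 4 = 3; sign now +1
(84147/45769) = (38378/45769)   [reduce mod 45769]
38378 = 2^1·19189; (2/45769) = +1 since 45769 mod 8 = 1, so (38378/45769) = (+1)^1·(19189/45769); sign now +1
reciprocity: (19189/45769) = +1·(45769/19189) since 19189 mod 4 = 1, 45769 mod 4 = 1; sign now +1
(45769/19189) = (7391/19189)   [reduce mod 19189]
reciprocity: (7391/19189) = +1·(19189/7391) since 7391 mod 4 = 3, 19189 mod 4 = 1; sign now +1
(19189/7391) = (4407/7391)   [reduce mod 7391]
reciprocity: (4407/7391) = -1·(7391/4407) since 4407 mod 4 = 3, 7391 mod 4 = 3; sign now -1
(7391/4407) = (2984/4407)   [reduce mod 4407]
2984 = 2^3·373; (2/4407) = +1 since 4407 mod 8 = 7, so (2984/4407) = (+1)^3·(373/4407); sign now -1
reciprocity: (373/4407) = +1·(4407/373) since 373 mod 4 = 1, 4407 mod 4 = 3; sign now -1
(4407/373) = (304/373)   [reduce mod 373]
304 = 2^4·19; (2/373) = -1 since 373 mod 8 = 5, so (304/373) = (-1)^4·(19/373); sign now -1
reciprocity: (19/373) = +1·(373/19) since 19 mod 4 = 3, 373 mod 4 = 1; sign now -1
(373/19) = (12/19)   [reduce mod 19]
12 = 2^2·3; (2/19) = -1 since 19 mod 8 = 3, so (12/19) = (-1)^2·(3/19); sign now -1
reciprocity: (3/19) = -1·(19/3) since 3 mod 4 = 3, 19 mod 4 = 3; sign now +1
(19/3) = (1/3)   [reduce mod 3]
(1/3) = 1; final value = sign = +1

1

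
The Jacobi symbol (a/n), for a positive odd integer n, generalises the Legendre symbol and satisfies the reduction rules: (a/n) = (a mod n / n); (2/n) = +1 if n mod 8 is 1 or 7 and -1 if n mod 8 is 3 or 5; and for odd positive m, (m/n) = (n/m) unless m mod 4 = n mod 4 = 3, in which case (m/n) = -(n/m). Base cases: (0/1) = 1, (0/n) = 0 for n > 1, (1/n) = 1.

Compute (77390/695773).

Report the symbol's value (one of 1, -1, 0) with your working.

-1

77390 = 2^1·38695; (2/695773) = -1 since 695773 mod 8 = 5, so (77390/695773) = (-1)^1·(38695/695773); sign now -1
reciprocity: (38695/695773) = +1·(695773/38695) since 38695 mod 4 = 3, 695773 mod 4 = 1; sign now -1
(695773/38695) = (37958/38695)   [reduce mod 38695]
37958 = 2^1·18979; (2/38695) = +1 since 38695 mod 8 = 7, so (37958/38695) = (+1)^1·(18979/38695); sign now -1
reciprocity: (18979/38695) = -1·(38695/18979) since 18979 mod 4 = 3, 38695 mod 4 = 3; sign now +1
(38695/18979) = (737/18979)   [reduce mod 18979]
reciprocity: (737/18979) = +1·(18979/737) since 737 mod 4 = 1, 18979 mod 4 = 3; sign now +1
(18979/737) = (554/737)   [reduce mod 737]
554 = 2^1·277; (2/737) = +1 since 737 mod 8 = 1, so (554/737) = (+1)^1·(277/737); sign now +1
reciprocity: (277/737) = +1·(737/277) since 277 mod 4 = 1, 737 mod 4 = 1; sign now +1
(737/277) = (183/277)   [reduce mod 277]
reciprocity: (183/277) = +1·(277/183) since 183 mod 4 = 3, 277 mod 4 = 1; sign now +1
(277/183) = (94/183)   [reduce mod 183]
94 = 2^1·47; (2/183) = +1 since 183 mod 8 = 7, so (94/183) = (+1)^1·(47/183); sign now +1
reciprocity: (47/183) = -1·(183/47) since 47 mod 4 = 3, 183 mod 4 = 3; sign now -1
(183/47) = (42/47)   [reduce mod 47]
42 = 2^1·21; (2/47) = +1 since 47 mod 8 = 7, so (42/47) = (+1)^1·(21/47); sign now -1
reciprocity: (21/47) = +1·(47/21) since 21 mod 4 = 1, 47 mod 4 = 3; sign now -1
(47/21) = (5/21)   [reduce mod 21]
reciprocity: (5/21) = +1·(21/5) since 5 mod 4 = 1, 21 mod 4 = 1; sign now -1
(21/5) = (1/5)   [reduce mod 5]
(1/5) = 1; final value = sign = -1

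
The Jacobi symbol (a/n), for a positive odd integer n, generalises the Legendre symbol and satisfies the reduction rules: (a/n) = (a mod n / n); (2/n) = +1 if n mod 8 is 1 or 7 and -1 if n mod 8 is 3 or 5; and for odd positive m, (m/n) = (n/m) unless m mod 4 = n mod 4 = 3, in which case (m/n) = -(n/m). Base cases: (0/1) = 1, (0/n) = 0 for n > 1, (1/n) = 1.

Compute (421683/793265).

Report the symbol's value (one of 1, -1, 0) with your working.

reciprocity: (421683/793265) = +1·(793265/421683) since 421683 mod 4 = 3, 793265 mod 4 = 1; sign now +1
(793265/421683) = (371582/421683)   [reduce mod 421683]
371582 = 2^1·185791; (2/421683) = -1 since 421683 mod 8 = 3, so (371582/421683) = (-1)^1·(185791/421683); sign now -1
reciprocity: (185791/421683) = -1·(421683/185791) since 185791 mod 4 = 3, 421683 mod 4 = 3; sign now +1
(421683/185791) = (50101/185791)   [reduce mod 185791]
reciprocity: (50101/185791) = +1·(185791/50101) since 50101 mod 4 = 1, 185791 mod 4 = 3; sign now +1
(185791/50101) = (35488/50101)   [reduce mod 50101]
35488 = 2^5·1109; (2/50101) = -1 since 50101 mod 8 = 5, so (35488/50101) = (-1)^5·(1109/50101); sign now -1
reciprocity: (1109/50101) = +1·(50101/1109) since 1109 mod 4 = 1, 50101 mod 4 = 1; sign now -1
(50101/1109) = (196/1109)   [reduce mod 1109]
196 = 2^2·49; (2/1109) = -1 since 1109 mod 8 = 5, so (196/1109) = (-1)^2·(49/1109); sign now -1
reciprocity: (49/1109) = +1·(1109/49) since 49 mod 4 = 1, 1109 mod 4 = 1; sign now -1
(1109/49) = (31/49)   [reduce mod 49]
reciprocity: (31/49) = +1·(49/31) since 31 mod 4 = 3, 49 mod 4 = 1; sign now -1
(49/31) = (18/31)   [reduce mod 31]
18 = 2^1·9; (2/31) = +1 since 31 mod 8 = 7, so (18/31) = (+1)^1·(9/31); sign now -1
reciprocity: (9/31) = +1·(31/9) since 9 mod 4 = 1, 31 mod 4 = 3; sign now -1
(31/9) = (4/9)   [reduce mod 9]
4 = 2^2·1; (2/9) = +1 since 9 mod 8 = 1, so (4/9) = (+1)^2·(1/9); sign now -1
(1/9) = 1; final value = sign = -1

-1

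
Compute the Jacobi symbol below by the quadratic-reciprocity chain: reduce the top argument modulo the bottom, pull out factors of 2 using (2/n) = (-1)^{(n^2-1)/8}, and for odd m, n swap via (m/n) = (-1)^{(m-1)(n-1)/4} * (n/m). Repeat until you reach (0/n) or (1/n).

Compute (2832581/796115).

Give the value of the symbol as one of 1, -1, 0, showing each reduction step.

(2832581/796115): 2832581 mod 796115 = 444236, so (2832581/796115) = (444236/796115)
factor out 2^2: 444236 = 2^2·111059; with 796115 mod 8 = 3, (2/796115) = -1; sign now +1; continue with (111059/796115)
flip (111059/796115) -> (796115/111059): both odd, 111059 mod 4 = 3, 796115 mod 4 = 3, so the flip contributes -1; sign now -1
(796115/111059): 796115 mod 111059 = 18702, so (796115/111059) = (18702/111059)
factor out 2^1: 18702 = 2^1·9351; with 111059 mod 8 = 3, (2/111059) = -1; sign now +1; continue with (9351/111059)
flip (9351/111059) -> (111059/9351): both odd, 9351 mod 4 = 3, 111059 mod 4 = 3, so the flip contributes -1; sign now -1
(111059/9351): 111059 mod 9351 = 8198, so (111059/9351) = (8198/9351)
factor out 2^1: 8198 = 2^1·4099; with 9351 mod 8 = 7, (2/9351) = +1; sign now -1; continue with (4099/9351)
flip (4099/9351) -> (9351/4099): both odd, 4099 mod 4 = 3, 9351 mod 4 = 3, so the flip contributes -1; sign now +1
(9351/4099): 9351 mod 4099 = 1153, so (9351/4099) = (1153/4099)
flip (1153/4099) -> (4099/1153): both odd, 1153 mod 4 = 1, 4099 mod 4 = 3, so the flip contributes +1; sign now +1
(4099/1153): 4099 mod 1153 = 640, so (4099/1153) = (640/1153)
factor out 2^7: 640 = 2^7·5; with 1153 mod 8 = 1, (2/1153) = +1; sign now +1; continue with (5/1153)
flip (5/1153) -> (1153/5): both odd, 5 mod 4 = 1, 1153 mod 4 = 1, so the flip contributes +1; sign now +1
(1153/5): 1153 mod 5 = 3, so (1153/5) = (3/5)
flip (3/5) -> (5/3): both odd, 3 mod 4 = 3, 5 mod 4 = 1, so the flip contributes +1; sign now +1
(5/3): 5 mod 3 = 2, so (5/3) = (2/3)
factor out 2^1: 2 = 2^1·1; with 3 mod 8 = 3, (2/3) = -1; sign now -1; continue with (1/3)
reached (1/3) = 1, so the symbol is -1

-1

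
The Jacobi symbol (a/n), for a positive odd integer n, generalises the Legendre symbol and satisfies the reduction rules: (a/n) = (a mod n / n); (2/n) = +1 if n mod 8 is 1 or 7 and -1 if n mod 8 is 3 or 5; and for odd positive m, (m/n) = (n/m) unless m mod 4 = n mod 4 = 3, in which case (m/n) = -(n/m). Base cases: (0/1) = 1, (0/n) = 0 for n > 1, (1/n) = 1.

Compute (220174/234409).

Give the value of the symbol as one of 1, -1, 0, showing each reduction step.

-1

220174 = 2^1·110087; (2/234409) = +1 since 234409 mod 8 = 1, so (220174/234409) = (+1)^1·(110087/234409); sign now +1
reciprocity: (110087/234409) = +1·(234409/110087) since 110087 mod 4 = 3, 234409 mod 4 = 1; sign now +1
(234409/110087) = (14235/110087)   [reduce mod 110087]
reciprocity: (14235/110087) = -1·(110087/14235) since 14235 mod 4 = 3, 110087 mod 4 = 3; sign now -1
(110087/14235) = (10442/14235)   [reduce mod 14235]
10442 = 2^1·5221; (2/14235) = -1 since 14235 mod 8 = 3, so (10442/14235) = (-1)^1·(5221/14235); sign now +1
reciprocity: (5221/14235) = +1·(14235/5221) since 5221 mod 4 = 1, 14235 mod 4 = 3; sign now +1
(14235/5221) = (3793/5221)   [reduce mod 5221]
reciprocity: (3793/5221) = +1·(5221/3793) since 3793 mod 4 = 1, 5221 mod 4 = 1; sign now +1
(5221/3793) = (1428/3793)   [reduce mod 3793]
1428 = 2^2·357; (2/3793) = +1 since 3793 mod 8 = 1, so (1428/3793) = (+1)^2·(357/3793); sign now +1
reciprocity: (357/3793) = +1·(3793/357) since 357 mod 4 = 1, 3793 mod 4 = 1; sign now +1
(3793/357) = (223/357)   [reduce mod 357]
reciprocity: (223/357) = +1·(357/223) since 223 mod 4 = 3, 357 mod 4 = 1; sign now +1
(357/223) = (134/223)   [reduce mod 223]
134 = 2^1·67; (2/223) = +1 since 223 mod 8 = 7, so (134/223) = (+1)^1·(67/223); sign now +1
reciprocity: (67/223) = -1·(223/67) since 67 mod 4 = 3, 223 mod 4 = 3; sign now -1
(223/67) = (22/67)   [reduce mod 67]
22 = 2^1·11; (2/67) = -1 since 67 mod 8 = 3, so (22/67) = (-1)^1·(11/67); sign now +1
reciprocity: (11/67) = -1·(67/11) since 11 mod 4 = 3, 67 mod 4 = 3; sign now -1
(67/11) = (1/11)   [reduce mod 11]
(1/11) = 1; final value = sign = -1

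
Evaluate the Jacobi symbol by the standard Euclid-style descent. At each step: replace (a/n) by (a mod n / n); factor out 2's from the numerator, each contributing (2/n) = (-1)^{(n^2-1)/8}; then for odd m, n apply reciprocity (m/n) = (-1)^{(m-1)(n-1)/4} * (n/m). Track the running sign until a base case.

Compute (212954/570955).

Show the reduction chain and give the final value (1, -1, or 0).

212954 = 2^1·106477; (2/570955) = -1 since 570955 mod 8 = 3, so (212954/570955) = (-1)^1·(106477/570955); sign now -1
reciprocity: (106477/570955) = +1·(570955/106477) since 106477 mod 4 = 1, 570955 mod 4 = 3; sign now -1
(570955/106477) = (38570/106477)   [reduce mod 106477]
38570 = 2^1·19285; (2/106477) = -1 since 106477 mod 8 = 5, so (38570/106477) = (-1)^1·(19285/106477); sign now +1
reciprocity: (19285/106477) = +1·(106477/19285) since 19285 mod 4 = 1, 106477 mod 4 = 1; sign now +1
(106477/19285) = (10052/19285)   [reduce mod 19285]
10052 = 2^2·2513; (2/19285) = -1 since 19285 mod 8 = 5, so (10052/19285) = (-1)^2·(2513/19285); sign now +1
reciprocity: (2513/19285) = +1·(19285/2513) since 2513 mod 4 = 1, 19285 mod 4 = 1; sign now +1
(19285/2513) = (1694/2513)   [reduce mod 2513]
1694 = 2^1·847; (2/2513) = +1 since 2513 mod 8 = 1, so (1694/2513) = (+1)^1·(847/2513); sign now +1
reciprocity: (847/2513) = +1·(2513/847) since 847 mod 4 = 3, 2513 mod 4 = 1; sign now +1
(2513/847) = (819/847)   [reduce mod 847]
reciprocity: (819/847) = -1·(847/819) since 819 mod 4 = 3, 847 mod 4 = 3; sign now -1
(847/819) = (28/819)   [reduce mod 819]
28 = 2^2·7; (2/819) = -1 since 819 mod 8 = 3, so (28/819) = (-1)^2·(7/819); sign now -1
reciprocity: (7/819) = -1·(819/7) since 7 mod 4 = 3, 819 mod 4 = 3; sign now +1
(819/7) = (0/7)   [reduce mod 7]
(0/7) = 0   [gcd(a, n) > 1]; final value = 0

0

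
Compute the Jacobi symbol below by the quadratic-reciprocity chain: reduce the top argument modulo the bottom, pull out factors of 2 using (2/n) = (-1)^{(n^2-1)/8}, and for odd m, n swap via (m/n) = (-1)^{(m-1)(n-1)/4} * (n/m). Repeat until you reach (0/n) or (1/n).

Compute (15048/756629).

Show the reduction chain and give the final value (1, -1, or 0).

factor out 2^3: 15048 = 2^3·1881; with 756629 mod 8 = 5, (2/756629) = -1; sign now -1; continue with (1881/756629)
flip (1881/756629) -> (756629/1881): both odd, 1881 mod 4 = 1, 756629 mod 4 = 1, so the flip contributes +1; sign now -1
(756629/1881): 756629 mod 1881 = 467, so (756629/1881) = (467/1881)
flip (467/1881) -> (1881/467): both odd, 467 mod 4 = 3, 1881 mod 4 = 1, so the flip contributes +1; sign now -1
(1881/467): 1881 mod 467 = 13, so (1881/467) = (13/467)
flip (13/467) -> (467/13): both odd, 13 mod 4 = 1, 467 mod 4 = 3, so the flip contributes +1; sign now -1
(467/13): 467 mod 13 = 12, so (467/13) = (12/13)
factor out 2^2: 12 = 2^2·3; with 13 mod 8 = 5, (2/13) = -1; sign now -1; continue with (3/13)
flip (3/13) -> (13/3): both odd, 3 mod 4 = 3, 13 mod 4 = 1, so the flip contributes +1; sign now -1
(13/3): 13 mod 3 = 1, so (13/3) = (1/3)
reached (1/3) = 1, so the symbol is -1

-1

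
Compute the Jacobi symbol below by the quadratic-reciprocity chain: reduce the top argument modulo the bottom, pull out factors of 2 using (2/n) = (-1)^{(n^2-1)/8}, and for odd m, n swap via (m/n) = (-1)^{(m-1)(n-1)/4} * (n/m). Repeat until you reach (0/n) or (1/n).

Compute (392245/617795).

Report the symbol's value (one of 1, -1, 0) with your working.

flip (392245/617795) -> (617795/392245): both odd, 392245 mod 4 = 1, 617795 mod 4 = 3, so the flip contributes +1; sign now +1
(617795/392245): 617795 mod 392245 = 225550, so (617795/392245) = (225550/392245)
factor out 2^1: 225550 = 2^1·112775; with 392245 mod 8 = 5, (2/392245) = -1; sign now -1; continue with (112775/392245)
flip (112775/392245) -> (392245/112775): both odd, 112775 mod 4 = 3, 392245 mod 4 = 1, so the flip contributes +1; sign now -1
(392245/112775): 392245 mod 112775 = 53920, so (392245/112775) = (53920/112775)
factor out 2^5: 53920 = 2^5·1685; with 112775 mod 8 = 7, (2/112775) = +1; sign now -1; continue with (1685/112775)
flip (1685/112775) -> (112775/1685): both odd, 1685 mod 4 = 1, 112775 mod 4 = 3, so the flip contributes +1; sign now -1
(112775/1685): 112775 mod 1685 = 1565, so (112775/1685) = (1565/1685)
flip (1565/1685) -> (1685/1565): both odd, 1565 mod 4 = 1, 1685 mod 4 = 1, so the flip contributes +1; sign now -1
(1685/1565): 1685 mod 1565 = 120, so (1685/1565) = (120/1565)
factor out 2^3: 120 = 2^3·15; with 1565 mod 8 = 5, (2/1565) = -1; sign now +1; continue with (15/1565)
flip (15/1565) -> (1565/15): both odd, 15 mod 4 = 3, 1565 mod 4 = 1, so the flip contributes +1; sign now +1
(1565/15): 1565 mod 15 = 5, so (1565/15) = (5/15)
flip (5/15) -> (15/5): both odd, 5 mod 4 = 1, 15 mod 4 = 3, so the flip contributes +1; sign now +1
(15/5): 15 mod 5 = 0, so (15/5) = (0/5)
reached (0/5); gcd(a, n) > 1, so (0/5) = 0 and the symbol is 0

0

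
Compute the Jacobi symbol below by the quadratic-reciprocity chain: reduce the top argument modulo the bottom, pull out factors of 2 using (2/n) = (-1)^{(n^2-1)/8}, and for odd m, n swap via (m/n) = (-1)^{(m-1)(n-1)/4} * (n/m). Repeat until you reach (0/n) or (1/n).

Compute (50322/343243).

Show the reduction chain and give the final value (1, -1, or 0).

-1

factor out 2^1: 50322 = 2^1·25161; with 343243 mod 8 = 3, (2/343243) = -1; sign now -1; continue with (25161/343243)
flip (25161/343243) -> (343243/25161): both odd, 25161 mod 4 = 1, 343243 mod 4 = 3, so the flip contributes +1; sign now -1
(343243/25161): 343243 mod 25161 = 16150, so (343243/25161) = (16150/25161)
factor out 2^1: 16150 = 2^1·8075; with 25161 mod 8 = 1, (2/25161) = +1; sign now -1; continue with (8075/25161)
flip (8075/25161) -> (25161/8075): both odd, 8075 mod 4 = 3, 25161 mod 4 = 1, so the flip contributes +1; sign now -1
(25161/8075): 25161 mod 8075 = 936, so (25161/8075) = (936/8075)
factor out 2^3: 936 = 2^3·117; with 8075 mod 8 = 3, (2/8075) = -1; sign now +1; continue with (117/8075)
flip (117/8075) -> (8075/117): both odd, 117 mod 4 = 1, 8075 mod 4 = 3, so the flip contributes +1; sign now +1
(8075/117): 8075 mod 117 = 2, so (8075/117) = (2/117)
factor out 2^1: 2 = 2^1·1; with 117 mod 8 = 5, (2/117) = -1; sign now -1; continue with (1/117)
reached (1/117) = 1, so the symbol is -1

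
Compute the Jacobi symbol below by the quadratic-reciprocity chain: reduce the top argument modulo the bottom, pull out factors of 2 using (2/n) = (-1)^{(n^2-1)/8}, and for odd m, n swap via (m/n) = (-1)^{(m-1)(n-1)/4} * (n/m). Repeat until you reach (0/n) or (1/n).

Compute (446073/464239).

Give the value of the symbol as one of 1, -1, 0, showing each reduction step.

flip (446073/464239) -> (464239/446073): both odd, 446073 mod 4 = 1, 464239 mod 4 = 3, so the flip contributes +1; sign now +1
(464239/446073): 464239 mod 446073 = 18166, so (464239/446073) = (18166/446073)
factor out 2^1: 18166 = 2^1·9083; with 446073 mod 8 = 1, (2/446073) = +1; sign now +1; continue with (9083/446073)
flip (9083/446073) -> (446073/9083): both odd, 9083 mod 4 = 3, 446073 mod 4 = 1, so the flip contributes +1; sign now +1
(446073/9083): 446073 mod 9083 = 1006, so (446073/9083) = (1006/9083)
factor out 2^1: 1006 = 2^1·503; with 9083 mod 8 = 3, (2/9083) = -1; sign now -1; continue with (503/9083)
flip (503/9083) -> (9083/503): both odd, 503 mod 4 = 3, 9083 mod 4 = 3, so the flip contributes -1; sign now +1
(9083/503): 9083 mod 503 = 29, so (9083/503) = (29/503)
flip (29/503) -> (503/29): both odd, 29 mod 4 = 1, 503 mod 4 = 3, so the flip contributes +1; sign now +1
(503/29): 503 mod 29 = 10, so (503/29) = (10/29)
factor out 2^1: 10 = 2^1·5; with 29 mod 8 = 5, (2/29) = -1; sign now -1; continue with (5/29)
flip (5/29) -> (29/5): both odd, 5 mod 4 = 1, 29 mod 4 = 1, so the flip contributes +1; sign now -1
(29/5): 29 mod 5 = 4, so (29/5) = (4/5)
factor out 2^2: 4 = 2^2·1; with 5 mod 8 = 5, (2/5) = -1; sign now -1; continue with (1/5)
reached (1/5) = 1, so the symbol is -1

-1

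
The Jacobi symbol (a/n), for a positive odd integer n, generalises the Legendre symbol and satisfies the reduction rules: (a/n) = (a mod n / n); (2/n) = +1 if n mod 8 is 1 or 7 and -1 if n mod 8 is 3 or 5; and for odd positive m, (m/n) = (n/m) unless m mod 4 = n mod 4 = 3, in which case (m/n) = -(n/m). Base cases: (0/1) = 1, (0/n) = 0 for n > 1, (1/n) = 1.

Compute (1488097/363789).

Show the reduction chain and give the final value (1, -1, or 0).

(1488097/363789): 1488097 mod 363789 = 32941, so (1488097/363789) = (32941/363789)
flip (32941/363789) -> (363789/32941): both odd, 32941 mod 4 = 1, 363789 mod 4 = 1, so the flip contributes +1; sign now +1
(363789/32941): 363789 mod 32941 = 1438, so (363789/32941) = (1438/32941)
factor out 2^1: 1438 = 2^1·719; with 32941 mod 8 = 5, (2/32941) = -1; sign now -1; continue with (719/32941)
flip (719/32941) -> (32941/719): both odd, 719 mod 4 = 3, 32941 mod 4 = 1, so the flip contributes +1; sign now -1
(32941/719): 32941 mod 719 = 586, so (32941/719) = (586/719)
factor out 2^1: 586 = 2^1·293; with 719 mod 8 = 7, (2/719) = +1; sign now -1; continue with (293/719)
flip (293/719) -> (719/293): both odd, 293 mod 4 = 1, 719 mod 4 = 3, so the flip contributes +1; sign now -1
(719/293): 719 mod 293 = 133, so (719/293) = (133/293)
flip (133/293) -> (293/133): both odd, 133 mod 4 = 1, 293 mod 4 = 1, so the flip contributes +1; sign now -1
(293/133): 293 mod 133 = 27, so (293/133) = (27/133)
flip (27/133) -> (133/27): both odd, 27 mod 4 = 3, 133 mod 4 = 1, so the flip contributes +1; sign now -1
(133/27): 133 mod 27 = 25, so (133/27) = (25/27)
flip (25/27) -> (27/25): both odd, 25 mod 4 = 1, 27 mod 4 = 3, so the flip contributes +1; sign now -1
(27/25): 27 mod 25 = 2, so (27/25) = (2/25)
factor out 2^1: 2 = 2^1·1; with 25 mod 8 = 1, (2/25) = +1; sign now -1; continue with (1/25)
reached (1/25) = 1, so the symbol is -1

-1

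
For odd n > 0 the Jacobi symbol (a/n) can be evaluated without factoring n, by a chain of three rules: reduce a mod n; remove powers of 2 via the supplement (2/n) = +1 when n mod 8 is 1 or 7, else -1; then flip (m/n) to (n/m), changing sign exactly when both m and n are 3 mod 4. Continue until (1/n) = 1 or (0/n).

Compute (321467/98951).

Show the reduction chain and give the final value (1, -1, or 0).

-1

(321467/98951): 321467 mod 98951 = 24614, so (321467/98951) = (24614/98951)
factor out 2^1: 24614 = 2^1·12307; with 98951 mod 8 = 7, (2/98951) = +1; sign now +1; continue with (12307/98951)
flip (12307/98951) -> (98951/12307): both odd, 12307 mod 4 = 3, 98951 mod 4 = 3, so the flip contributes -1; sign now -1
(98951/12307): 98951 mod 12307 = 495, so (98951/12307) = (495/12307)
flip (495/12307) -> (12307/495): both odd, 495 mod 4 = 3, 12307 mod 4 = 3, so the flip contributes -1; sign now +1
(12307/495): 12307 mod 495 = 427, so (12307/495) = (427/495)
flip (427/495) -> (495/427): both odd, 427 mod 4 = 3, 495 mod 4 = 3, so the flip contributes -1; sign now -1
(495/427): 495 mod 427 = 68, so (495/427) = (68/427)
factor out 2^2: 68 = 2^2·17; with 427 mod 8 = 3, (2/427) = -1; sign now -1; continue with (17/427)
flip (17/427) -> (427/17): both odd, 17 mod 4 = 1, 427 mod 4 = 3, so the flip contributes +1; sign now -1
(427/17): 427 mod 17 = 2, so (427/17) = (2/17)
factor out 2^1: 2 = 2^1·1; with 17 mod 8 = 1, (2/17) = +1; sign now -1; continue with (1/17)
reached (1/17) = 1, so the symbol is -1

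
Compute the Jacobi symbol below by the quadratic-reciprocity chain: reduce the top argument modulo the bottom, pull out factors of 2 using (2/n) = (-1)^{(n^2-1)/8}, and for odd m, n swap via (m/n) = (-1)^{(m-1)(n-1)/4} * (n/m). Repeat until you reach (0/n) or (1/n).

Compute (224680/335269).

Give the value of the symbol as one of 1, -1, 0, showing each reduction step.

1

factor out 2^3: 224680 = 2^3·28085; with 335269 mod 8 = 5, (2/335269) = -1; sign now -1; continue with (28085/335269)
flip (28085/335269) -> (335269/28085): both odd, 28085 mod 4 = 1, 335269 mod 4 = 1, so the flip contributes +1; sign now -1
(335269/28085): 335269 mod 28085 = 26334, so (335269/28085) = (26334/28085)
factor out 2^1: 26334 = 2^1·13167; with 28085 mod 8 = 5, (2/28085) = -1; sign now +1; continue with (13167/28085)
flip (13167/28085) -> (28085/13167): both odd, 13167 mod 4 = 3, 28085 mod 4 = 1, so the flip contributes +1; sign now +1
(28085/13167): 28085 mod 13167 = 1751, so (28085/13167) = (1751/13167)
flip (1751/13167) -> (13167/1751): both odd, 1751 mod 4 = 3, 13167 mod 4 = 3, so the flip contributes -1; sign now -1
(13167/1751): 13167 mod 1751 = 910, so (13167/1751) = (910/1751)
factor out 2^1: 910 = 2^1·455; with 1751 mod 8 = 7, (2/1751) = +1; sign now -1; continue with (455/1751)
flip (455/1751) -> (1751/455): both odd, 455 mod 4 = 3, 1751 mod 4 = 3, so the flip contributes -1; sign now +1
(1751/455): 1751 mod 455 = 386, so (1751/455) = (386/455)
factor out 2^1: 386 = 2^1·193; with 455 mod 8 = 7, (2/455) = +1; sign now +1; continue with (193/455)
flip (193/455) -> (455/193): both odd, 193 mod 4 = 1, 455 mod 4 = 3, so the flip contributes +1; sign now +1
(455/193): 455 mod 193 = 69, so (455/193) = (69/193)
flip (69/193) -> (193/69): both odd, 69 mod 4 = 1, 193 mod 4 = 1, so the flip contributes +1; sign now +1
(193/69): 193 mod 69 = 55, so (193/69) = (55/69)
flip (55/69) -> (69/55): both odd, 55 mod 4 = 3, 69 mod 4 = 1, so the flip contributes +1; sign now +1
(69/55): 69 mod 55 = 14, so (69/55) = (14/55)
factor out 2^1: 14 = 2^1·7; with 55 mod 8 = 7, (2/55) = +1; sign now +1; continue with (7/55)
flip (7/55) -> (55/7): both odd, 7 mod 4 = 3, 55 mod 4 = 3, so the flip contributes -1; sign now -1
(55/7): 55 mod 7 = 6, so (55/7) = (6/7)
factor out 2^1: 6 = 2^1·3; with 7 mod 8 = 7, (2/7) = +1; sign now -1; continue with (3/7)
flip (3/7) -> (7/3): both odd, 3 mod 4 = 3, 7 mod 4 = 3, so the flip contributes -1; sign now +1
(7/3): 7 mod 3 = 1, so (7/3) = (1/3)
reached (1/3) = 1, so the symbol is +1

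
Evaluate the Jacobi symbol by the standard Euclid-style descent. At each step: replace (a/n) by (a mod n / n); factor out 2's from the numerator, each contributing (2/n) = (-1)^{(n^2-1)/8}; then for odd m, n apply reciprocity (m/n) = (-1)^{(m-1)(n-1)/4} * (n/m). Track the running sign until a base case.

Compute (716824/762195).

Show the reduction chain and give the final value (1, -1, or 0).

716824 = 2^3·89603; (2/762195) = -1 since 762195 mod 8 = 3, so (716824/762195) = (-1)^3·(89603/762195); sign now -1
reciprocity: (89603/762195) = -1·(762195/89603) since 89603 mod 4 = 3, 762195 mod 4 = 3; sign now +1
(762195/89603) = (45371/89603)   [reduce mod 89603]
reciprocity: (45371/89603) = -1·(89603/45371) since 45371 mod 4 = 3, 89603 mod 4 = 3; sign now -1
(89603/45371) = (44232/45371)   [reduce mod 45371]
44232 = 2^3·5529; (2/45371) = -1 since 45371 mod 8 = 3, so (44232/45371) = (-1)^3·(5529/45371); sign now +1
reciprocity: (5529/45371) = +1·(45371/5529) since 5529 mod 4 = 1, 45371 mod 4 = 3; sign now +1
(45371/5529) = (1139/5529)   [reduce mod 5529]
reciprocity: (1139/5529) = +1·(5529/1139) since 1139 mod 4 = 3, 5529 mod 4 = 1; sign now +1
(5529/1139) = (973/1139)   [reduce mod 1139]
reciprocity: (973/1139) = +1·(1139/973) since 973 mod 4 = 1, 1139 mod 4 = 3; sign now +1
(1139/973) = (166/973)   [reduce mod 973]
166 = 2^1·83; (2/973) = -1 since 973 mod 8 = 5, so (166/973) = (-1)^1·(83/973); sign now -1
reciprocity: (83/973) = +1·(973/83) since 83 mod 4 = 3, 973 mod 4 = 1; sign now -1
(973/83) = (60/83)   [reduce mod 83]
60 = 2^2·15; (2/83) = -1 since 83 mod 8 = 3, so (60/83) = (-1)^2·(15/83); sign now -1
reciprocity: (15/83) = -1·(83/15) since 15 mod 4 = 3, 83 mod 4 = 3; sign now +1
(83/15) = (8/15)   [reduce mod 15]
8 = 2^3·1; (2/15) = +1 since 15 mod 8 = 7, so (8/15) = (+1)^3·(1/15); sign now +1
(1/15) = 1; final value = sign = +1

1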